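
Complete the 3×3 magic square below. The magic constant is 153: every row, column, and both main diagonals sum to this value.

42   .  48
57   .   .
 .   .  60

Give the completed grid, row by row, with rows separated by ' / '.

42 63 48 / 57 51 45 / 54 39 60

Using row 1: 42 + 48 + ? → (1,2) = 153 − 90 = 63.
From column 1, 153 − (42 + 57) gives (3,1) = 54.
Column 3 needs 153; the known cells sum to 108, so (2,3) = 45.
Main diagonal must total 153; the given cells sum to 102, so (2,2) = 51.
The remaining cell in row 3 is (3,2) = 153 − 114 = 39.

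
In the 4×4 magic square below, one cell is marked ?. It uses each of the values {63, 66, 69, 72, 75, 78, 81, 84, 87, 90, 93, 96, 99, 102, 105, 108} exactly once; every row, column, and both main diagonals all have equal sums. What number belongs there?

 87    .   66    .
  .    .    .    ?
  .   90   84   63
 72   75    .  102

96

The 16 entries sum to 1368, so each line sums to 1368/4 = 342.
Using row 3: 90 + 84 + 63 + ? → (3,1) = 342 − 237 = 105.
Row 4 needs 342; the known cells sum to 249, so (4,3) = 93.
Column 1: 87 + 105 + 72 + ? = 342, so (2,1) = 78.
Column 3 must total 342; the given cells sum to 243, so (2,3) = 99.
Main diagonal: 87 + 84 + 102 + ? = 342, so (2,2) = 69.
From anti-diagonal, 342 − (99 + 90 + 72) gives (1,4) = 81.
Row 1 needs 342; the known cells sum to 234, so (1,2) = 108.
The remaining cell in row 2 is (2,4) = 342 − 246 = 96.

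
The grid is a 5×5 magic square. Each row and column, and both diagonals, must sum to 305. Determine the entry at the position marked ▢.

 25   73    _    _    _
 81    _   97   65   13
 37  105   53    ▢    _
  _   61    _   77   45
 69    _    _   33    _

21

Row 2: 81 + 97 + 65 + 13 + ? = 305, so (2,2) = 49.
Column 1 must total 305; the given cells sum to 212, so (4,1) = 93.
The remaining cell in column 2 is (5,2) = 305 − 288 = 17.
The remaining cell in main diagonal is (5,5) = 305 − 204 = 101.
Anti-diagonal needs 305; the known cells sum to 248, so (1,5) = 57.
Using row 4: 93 + 61 + 77 + 45 + ? → (4,3) = 305 − 276 = 29.
Using row 5: 69 + 17 + 33 + 101 + ? → (5,3) = 305 − 220 = 85.
The remaining cell in column 3 is (1,3) = 305 − 264 = 41.
From column 5, 305 − (57 + 13 + 45 + 101) gives (3,5) = 89.
Row 1 must total 305; the given cells sum to 196, so (1,4) = 109.
Row 3 must total 305; the given cells sum to 284, so (3,4) = 21.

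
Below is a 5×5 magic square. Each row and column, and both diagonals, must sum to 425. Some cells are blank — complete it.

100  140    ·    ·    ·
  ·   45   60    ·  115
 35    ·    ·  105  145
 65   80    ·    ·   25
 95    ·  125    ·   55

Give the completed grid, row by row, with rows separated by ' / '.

100 140 30 70 85 / 130 45 60 75 115 / 35 50 90 105 145 / 65 80 120 135 25 / 95 110 125 40 55

The remaining cell in column 1 is (2,1) = 425 − 295 = 130.
From column 5, 425 − (115 + 145 + 25 + 55) gives (1,5) = 85.
Row 2 must total 425; the given cells sum to 350, so (2,4) = 75.
Anti-diagonal must total 425; the given cells sum to 335, so (3,3) = 90.
Row 3 needs 425; the known cells sum to 375, so (3,2) = 50.
Column 2 needs 425; the known cells sum to 315, so (5,2) = 110.
Using main diagonal: 100 + 45 + 90 + 55 + ? → (4,4) = 425 − 290 = 135.
The remaining cell in row 4 is (4,3) = 425 − 305 = 120.
From row 5, 425 − (95 + 110 + 125 + 55) gives (5,4) = 40.
Column 3: 60 + 90 + 120 + 125 + ? = 425, so (1,3) = 30.
Column 4: 75 + 105 + 135 + 40 + ? = 425, so (1,4) = 70.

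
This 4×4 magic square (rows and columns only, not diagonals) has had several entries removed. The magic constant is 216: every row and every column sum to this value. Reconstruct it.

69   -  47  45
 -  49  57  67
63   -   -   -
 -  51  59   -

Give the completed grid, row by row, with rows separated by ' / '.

69 55 47 45 / 43 49 57 67 / 63 61 53 39 / 41 51 59 65

Row 1: 69 + 47 + 45 + ? = 216, so (1,2) = 55.
Row 2 must total 216; the given cells sum to 173, so (2,1) = 43.
The remaining cell in column 1 is (4,1) = 216 − 175 = 41.
Column 2: 55 + 49 + 51 + ? = 216, so (3,2) = 61.
Column 3: 47 + 57 + 59 + ? = 216, so (3,3) = 53.
The remaining cell in row 3 is (3,4) = 216 − 177 = 39.
Using row 4: 41 + 51 + 59 + ? → (4,4) = 216 − 151 = 65.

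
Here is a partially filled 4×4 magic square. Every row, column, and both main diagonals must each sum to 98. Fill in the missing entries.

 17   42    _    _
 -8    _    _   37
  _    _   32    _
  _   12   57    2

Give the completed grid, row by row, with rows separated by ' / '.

Using row 4: 12 + 57 + 2 + ? → (4,1) = 98 − 71 = 27.
Column 1 must total 98; the given cells sum to 36, so (3,1) = 62.
Main diagonal needs 98; the known cells sum to 51, so (2,2) = 47.
Row 2 needs 98; the known cells sum to 76, so (2,3) = 22.
Column 2 needs 98; the known cells sum to 101, so (3,2) = -3.
From column 3, 98 − (22 + 32 + 57) gives (1,3) = -13.
Anti-diagonal must total 98; the given cells sum to 46, so (1,4) = 52.
The remaining cell in row 3 is (3,4) = 98 − 91 = 7.

17 42 -13 52 / -8 47 22 37 / 62 -3 32 7 / 27 12 57 2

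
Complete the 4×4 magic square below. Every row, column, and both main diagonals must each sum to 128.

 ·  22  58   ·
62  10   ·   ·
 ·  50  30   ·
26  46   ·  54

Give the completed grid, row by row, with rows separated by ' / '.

Using row 4: 26 + 46 + 54 + ? → (4,3) = 128 − 126 = 2.
From column 3, 128 − (58 + 30 + 2) gives (2,3) = 38.
The remaining cell in main diagonal is (1,1) = 128 − 94 = 34.
Anti-diagonal must total 128; the given cells sum to 114, so (1,4) = 14.
The remaining cell in row 2 is (2,4) = 128 − 110 = 18.
From column 1, 128 − (34 + 62 + 26) gives (3,1) = 6.
Using column 4: 14 + 18 + 54 + ? → (3,4) = 128 − 86 = 42.

34 22 58 14 / 62 10 38 18 / 6 50 30 42 / 26 46 2 54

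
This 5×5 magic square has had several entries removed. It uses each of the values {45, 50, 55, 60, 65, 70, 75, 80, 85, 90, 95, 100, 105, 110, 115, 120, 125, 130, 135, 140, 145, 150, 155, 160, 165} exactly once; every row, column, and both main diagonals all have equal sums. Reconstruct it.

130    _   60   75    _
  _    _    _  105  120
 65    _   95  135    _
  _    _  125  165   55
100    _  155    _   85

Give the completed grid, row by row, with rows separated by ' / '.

The 25 entries sum to 2625, so each line sums to 2625/5 = 525.
Column 3 must total 525; the given cells sum to 435, so (2,3) = 90.
The remaining cell in column 4 is (5,4) = 525 − 480 = 45.
From main diagonal, 525 − (130 + 95 + 165 + 85) gives (2,2) = 50.
Using row 2: 50 + 90 + 105 + 120 + ? → (2,1) = 525 − 365 = 160.
The remaining cell in row 5 is (5,2) = 525 − 385 = 140.
From column 1, 525 − (130 + 160 + 65 + 100) gives (4,1) = 70.
Row 4 needs 525; the known cells sum to 415, so (4,2) = 110.
Anti-diagonal must total 525; the given cells sum to 410, so (1,5) = 115.
Row 1 must total 525; the given cells sum to 380, so (1,2) = 145.
From column 2, 525 − (145 + 50 + 110 + 140) gives (3,2) = 80.
Column 5: 115 + 120 + 55 + 85 + ? = 525, so (3,5) = 150.

130 145 60 75 115 / 160 50 90 105 120 / 65 80 95 135 150 / 70 110 125 165 55 / 100 140 155 45 85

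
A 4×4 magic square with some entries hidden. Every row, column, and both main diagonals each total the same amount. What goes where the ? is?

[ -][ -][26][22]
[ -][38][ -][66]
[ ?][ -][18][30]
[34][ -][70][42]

Column 4 is complete and sums to 160; that is the magic constant.
Row 4: 34 + 70 + 42 + ? = 160, so (4,2) = 14.
Column 3 needs 160; the known cells sum to 114, so (2,3) = 46.
Main diagonal: 38 + 18 + 42 + ? = 160, so (1,1) = 62.
Anti-diagonal must total 160; the given cells sum to 102, so (3,2) = 58.
From row 1, 160 − (62 + 26 + 22) gives (1,2) = 50.
Row 2 needs 160; the known cells sum to 150, so (2,1) = 10.
Using row 3: 58 + 18 + 30 + ? → (3,1) = 160 − 106 = 54.

54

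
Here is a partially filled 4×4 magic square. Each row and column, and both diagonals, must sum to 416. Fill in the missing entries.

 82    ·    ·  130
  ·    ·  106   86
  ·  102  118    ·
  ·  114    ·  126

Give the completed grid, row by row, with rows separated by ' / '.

From column 4, 416 − (130 + 86 + 126) gives (3,4) = 74.
The remaining cell in main diagonal is (2,2) = 416 − 326 = 90.
Using anti-diagonal: 130 + 106 + 102 + ? → (4,1) = 416 − 338 = 78.
Row 2 must total 416; the given cells sum to 282, so (2,1) = 134.
Row 3 needs 416; the known cells sum to 294, so (3,1) = 122.
Using row 4: 78 + 114 + 126 + ? → (4,3) = 416 − 318 = 98.
Column 2: 90 + 102 + 114 + ? = 416, so (1,2) = 110.
Column 3: 106 + 118 + 98 + ? = 416, so (1,3) = 94.

82 110 94 130 / 134 90 106 86 / 122 102 118 74 / 78 114 98 126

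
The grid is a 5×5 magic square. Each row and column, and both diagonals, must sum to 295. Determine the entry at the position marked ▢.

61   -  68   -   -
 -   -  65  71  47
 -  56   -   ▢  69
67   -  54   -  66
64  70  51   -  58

63

Row 5 must total 295; the given cells sum to 243, so (5,4) = 52.
Using column 3: 68 + 65 + 54 + 51 + ? → (3,3) = 295 − 238 = 57.
Using column 5: 47 + 69 + 66 + 58 + ? → (1,5) = 295 − 240 = 55.
Anti-diagonal: 55 + 71 + 57 + 64 + ? = 295, so (4,2) = 48.
Row 4: 67 + 48 + 54 + 66 + ? = 295, so (4,4) = 60.
From main diagonal, 295 − (61 + 57 + 60 + 58) gives (2,2) = 59.
The remaining cell in row 2 is (2,1) = 295 − 242 = 53.
The remaining cell in column 1 is (3,1) = 295 − 245 = 50.
Column 2 needs 295; the known cells sum to 233, so (1,2) = 62.
Row 1: 61 + 62 + 68 + 55 + ? = 295, so (1,4) = 49.
Row 3: 50 + 56 + 57 + 69 + ? = 295, so (3,4) = 63.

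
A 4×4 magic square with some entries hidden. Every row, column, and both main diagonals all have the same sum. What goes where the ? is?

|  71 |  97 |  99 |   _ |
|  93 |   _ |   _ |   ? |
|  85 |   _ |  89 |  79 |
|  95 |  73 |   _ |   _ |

87

Column 1 is complete and sums to 344; that is the magic constant.
The remaining cell in row 1 is (1,4) = 344 − 267 = 77.
The remaining cell in row 3 is (3,2) = 344 − 253 = 91.
The remaining cell in column 2 is (2,2) = 344 − 261 = 83.
Main diagonal needs 344; the known cells sum to 243, so (4,4) = 101.
Anti-diagonal must total 344; the given cells sum to 263, so (2,3) = 81.
Using row 2: 93 + 83 + 81 + ? → (2,4) = 344 − 257 = 87.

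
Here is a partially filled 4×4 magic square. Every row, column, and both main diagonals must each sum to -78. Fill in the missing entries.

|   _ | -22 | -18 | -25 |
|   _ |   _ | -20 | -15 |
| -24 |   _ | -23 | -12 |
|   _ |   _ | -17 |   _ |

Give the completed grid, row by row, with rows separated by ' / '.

-13 -22 -18 -25 / -27 -16 -20 -15 / -24 -19 -23 -12 / -14 -21 -17 -26

The remaining cell in row 1 is (1,1) = -78 − (-65) = -13.
The remaining cell in row 3 is (3,2) = -78 − (-59) = -19.
From column 4, -78 − (-25 + (-15) + (-12)) gives (4,4) = -26.
The remaining cell in main diagonal is (2,2) = -78 − (-62) = -16.
Anti-diagonal: -25 + (-20) + (-19) + ? = -78, so (4,1) = -14.
From row 2, -78 − (-16 + (-20) + (-15)) gives (2,1) = -27.
The remaining cell in row 4 is (4,2) = -78 − (-57) = -21.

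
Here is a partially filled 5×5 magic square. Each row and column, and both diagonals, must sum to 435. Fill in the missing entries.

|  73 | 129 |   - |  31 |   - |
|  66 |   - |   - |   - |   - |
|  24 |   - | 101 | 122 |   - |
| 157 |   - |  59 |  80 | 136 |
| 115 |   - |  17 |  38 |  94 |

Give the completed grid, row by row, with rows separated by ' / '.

73 129 150 31 52 / 66 87 108 164 10 / 24 45 101 122 143 / 157 3 59 80 136 / 115 171 17 38 94

Using row 4: 157 + 59 + 80 + 136 + ? → (4,2) = 435 − 432 = 3.
Row 5: 115 + 17 + 38 + 94 + ? = 435, so (5,2) = 171.
Column 4: 31 + 122 + 80 + 38 + ? = 435, so (2,4) = 164.
Main diagonal must total 435; the given cells sum to 348, so (2,2) = 87.
Anti-diagonal needs 435; the known cells sum to 383, so (1,5) = 52.
Row 1 needs 435; the known cells sum to 285, so (1,3) = 150.
Using column 2: 129 + 87 + 3 + 171 + ? → (3,2) = 435 − 390 = 45.
From column 3, 435 − (150 + 101 + 59 + 17) gives (2,3) = 108.
Using row 2: 66 + 87 + 108 + 164 + ? → (2,5) = 435 − 425 = 10.
Using row 3: 24 + 45 + 101 + 122 + ? → (3,5) = 435 − 292 = 143.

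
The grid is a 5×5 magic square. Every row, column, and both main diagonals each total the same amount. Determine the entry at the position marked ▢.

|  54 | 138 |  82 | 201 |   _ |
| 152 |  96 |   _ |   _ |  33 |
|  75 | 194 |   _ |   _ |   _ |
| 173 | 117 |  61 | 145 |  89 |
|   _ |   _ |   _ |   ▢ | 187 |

68

Row 4 is complete and sums to 585; that is the magic constant.
Row 1: 54 + 138 + 82 + 201 + ? = 585, so (1,5) = 110.
From column 1, 585 − (54 + 152 + 75 + 173) gives (5,1) = 131.
From column 2, 585 − (138 + 96 + 194 + 117) gives (5,2) = 40.
Column 5: 110 + 33 + 89 + 187 + ? = 585, so (3,5) = 166.
Main diagonal must total 585; the given cells sum to 482, so (3,3) = 103.
The remaining cell in anti-diagonal is (2,4) = 585 − 461 = 124.
Row 2: 152 + 96 + 124 + 33 + ? = 585, so (2,3) = 180.
Row 3 needs 585; the known cells sum to 538, so (3,4) = 47.
From column 3, 585 − (82 + 180 + 103 + 61) gives (5,3) = 159.
Using column 4: 201 + 124 + 47 + 145 + ? → (5,4) = 585 − 517 = 68.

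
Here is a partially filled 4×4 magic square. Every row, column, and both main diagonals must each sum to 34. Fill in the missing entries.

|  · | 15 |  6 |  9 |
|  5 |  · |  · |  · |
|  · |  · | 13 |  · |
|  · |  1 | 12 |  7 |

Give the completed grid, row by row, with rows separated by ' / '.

Row 1 must total 34; the given cells sum to 30, so (1,1) = 4.
Row 4 must total 34; the given cells sum to 20, so (4,1) = 14.
Column 1 must total 34; the given cells sum to 23, so (3,1) = 11.
Using column 3: 6 + 13 + 12 + ? → (2,3) = 34 − 31 = 3.
The remaining cell in main diagonal is (2,2) = 34 − 24 = 10.
Anti-diagonal must total 34; the given cells sum to 26, so (3,2) = 8.
Row 2 needs 34; the known cells sum to 18, so (2,4) = 16.
Using row 3: 11 + 8 + 13 + ? → (3,4) = 34 − 32 = 2.

4 15 6 9 / 5 10 3 16 / 11 8 13 2 / 14 1 12 7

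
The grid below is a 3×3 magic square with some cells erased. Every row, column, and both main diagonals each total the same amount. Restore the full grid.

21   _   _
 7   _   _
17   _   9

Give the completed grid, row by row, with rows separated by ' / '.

Column 1 is already complete: 21 + 7 + 17 = 45, so that is the magic constant.
From row 3, 45 − (17 + 9) gives (3,2) = 19.
From main diagonal, 45 − (21 + 9) gives (2,2) = 15.
Using anti-diagonal: 15 + 17 + ? → (1,3) = 45 − 32 = 13.
From row 1, 45 − (21 + 13) gives (1,2) = 11.
Row 2: 7 + 15 + ? = 45, so (2,3) = 23.

21 11 13 / 7 15 23 / 17 19 9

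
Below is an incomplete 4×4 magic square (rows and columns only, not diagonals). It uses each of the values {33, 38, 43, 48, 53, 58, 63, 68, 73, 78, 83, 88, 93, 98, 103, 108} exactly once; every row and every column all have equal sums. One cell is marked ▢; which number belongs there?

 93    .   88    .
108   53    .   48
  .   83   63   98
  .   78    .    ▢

103

The 16 entries sum to 1128, so each line sums to 1128/4 = 282.
From row 2, 282 − (108 + 53 + 48) gives (2,3) = 73.
From row 3, 282 − (83 + 63 + 98) gives (3,1) = 38.
Column 1 must total 282; the given cells sum to 239, so (4,1) = 43.
Column 2 must total 282; the given cells sum to 214, so (1,2) = 68.
Column 3 needs 282; the known cells sum to 224, so (4,3) = 58.
Row 1 needs 282; the known cells sum to 249, so (1,4) = 33.
Row 4: 43 + 78 + 58 + ? = 282, so (4,4) = 103.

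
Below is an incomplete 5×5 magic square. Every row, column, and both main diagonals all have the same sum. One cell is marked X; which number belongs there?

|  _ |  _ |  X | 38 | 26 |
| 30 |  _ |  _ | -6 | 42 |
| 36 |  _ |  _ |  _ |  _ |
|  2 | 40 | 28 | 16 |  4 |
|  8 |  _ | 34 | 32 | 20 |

Row 4 is complete and sums to 90; that is the magic constant.
From row 5, 90 − (8 + 34 + 32 + 20) gives (5,2) = -4.
Column 1: 30 + 36 + 2 + 8 + ? = 90, so (1,1) = 14.
The remaining cell in column 4 is (3,4) = 90 − 80 = 10.
The remaining cell in column 5 is (3,5) = 90 − 92 = -2.
Anti-diagonal must total 90; the given cells sum to 68, so (3,3) = 22.
Row 3 must total 90; the given cells sum to 66, so (3,2) = 24.
The remaining cell in main diagonal is (2,2) = 90 − 72 = 18.
Row 2: 30 + 18 + (-6) + 42 + ? = 90, so (2,3) = 6.
Column 2 needs 90; the known cells sum to 78, so (1,2) = 12.
From column 3, 90 − (6 + 22 + 28 + 34) gives (1,3) = 0.

0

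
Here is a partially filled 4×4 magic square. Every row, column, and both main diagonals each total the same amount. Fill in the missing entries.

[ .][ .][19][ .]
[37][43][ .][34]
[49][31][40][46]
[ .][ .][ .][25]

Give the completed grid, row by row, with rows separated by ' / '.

Row 3 is already complete: 49 + 31 + 40 + 46 = 166, so that is the magic constant.
From row 2, 166 − (37 + 43 + 34) gives (2,3) = 52.
Using column 3: 19 + 52 + 40 + ? → (4,3) = 166 − 111 = 55.
Using column 4: 34 + 46 + 25 + ? → (1,4) = 166 − 105 = 61.
Using main diagonal: 43 + 40 + 25 + ? → (1,1) = 166 − 108 = 58.
Anti-diagonal must total 166; the given cells sum to 144, so (4,1) = 22.
From row 1, 166 − (58 + 19 + 61) gives (1,2) = 28.
From row 4, 166 − (22 + 55 + 25) gives (4,2) = 64.

58 28 19 61 / 37 43 52 34 / 49 31 40 46 / 22 64 55 25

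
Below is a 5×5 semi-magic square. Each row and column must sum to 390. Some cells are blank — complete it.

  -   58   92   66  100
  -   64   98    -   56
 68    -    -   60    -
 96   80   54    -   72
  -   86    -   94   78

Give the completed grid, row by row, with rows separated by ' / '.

74 58 92 66 100 / 90 64 98 82 56 / 68 102 76 60 84 / 96 80 54 88 72 / 62 86 70 94 78

Row 1 must total 390; the given cells sum to 316, so (1,1) = 74.
From row 4, 390 − (96 + 80 + 54 + 72) gives (4,4) = 88.
The remaining cell in column 2 is (3,2) = 390 − 288 = 102.
Column 4 needs 390; the known cells sum to 308, so (2,4) = 82.
Column 5 must total 390; the given cells sum to 306, so (3,5) = 84.
Row 2: 64 + 98 + 82 + 56 + ? = 390, so (2,1) = 90.
Using row 3: 68 + 102 + 60 + 84 + ? → (3,3) = 390 − 314 = 76.
Column 1 must total 390; the given cells sum to 328, so (5,1) = 62.
Column 3 needs 390; the known cells sum to 320, so (5,3) = 70.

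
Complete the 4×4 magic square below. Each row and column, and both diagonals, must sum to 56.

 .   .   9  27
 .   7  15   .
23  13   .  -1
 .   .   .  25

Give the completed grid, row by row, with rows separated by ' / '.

3 17 9 27 / 29 7 15 5 / 23 13 21 -1 / 1 19 11 25

The remaining cell in row 3 is (3,3) = 56 − 35 = 21.
Column 3: 9 + 15 + 21 + ? = 56, so (4,3) = 11.
The remaining cell in column 4 is (2,4) = 56 − 51 = 5.
Using main diagonal: 7 + 21 + 25 + ? → (1,1) = 56 − 53 = 3.
Anti-diagonal must total 56; the given cells sum to 55, so (4,1) = 1.
Row 1 needs 56; the known cells sum to 39, so (1,2) = 17.
The remaining cell in row 2 is (2,1) = 56 − 27 = 29.
Row 4 must total 56; the given cells sum to 37, so (4,2) = 19.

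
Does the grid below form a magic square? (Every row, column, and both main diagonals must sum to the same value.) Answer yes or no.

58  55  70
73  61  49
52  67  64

Row 1: 58 + 55 + 70 = 183.
Row 2: 73 + 61 + 49 = 183.
Row 3: 52 + 67 + 64 = 183.
Column 1: 58 + 73 + 52 = 183.
Column 2: 55 + 61 + 67 = 183.
Column 3: 70 + 49 + 64 = 183.
Main diagonal: 58 + 61 + 64 = 183.
Anti-diagonal: 70 + 61 + 52 = 183.
All lines sum to 183.

Yes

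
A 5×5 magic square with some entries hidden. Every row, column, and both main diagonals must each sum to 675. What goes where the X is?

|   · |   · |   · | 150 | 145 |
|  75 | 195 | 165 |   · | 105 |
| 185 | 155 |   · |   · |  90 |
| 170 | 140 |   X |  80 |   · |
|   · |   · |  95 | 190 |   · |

110

Row 2 must total 675; the given cells sum to 540, so (2,4) = 135.
Using column 4: 150 + 135 + 80 + 190 + ? → (3,4) = 675 − 555 = 120.
Row 3 needs 675; the known cells sum to 550, so (3,3) = 125.
Anti-diagonal needs 675; the known cells sum to 545, so (5,1) = 130.
The remaining cell in column 1 is (1,1) = 675 − 560 = 115.
Main diagonal needs 675; the known cells sum to 515, so (5,5) = 160.
Row 5 must total 675; the given cells sum to 575, so (5,2) = 100.
Using column 2: 195 + 155 + 140 + 100 + ? → (1,2) = 675 − 590 = 85.
Column 5 needs 675; the known cells sum to 500, so (4,5) = 175.
From row 1, 675 − (115 + 85 + 150 + 145) gives (1,3) = 180.
Row 4: 170 + 140 + 80 + 175 + ? = 675, so (4,3) = 110.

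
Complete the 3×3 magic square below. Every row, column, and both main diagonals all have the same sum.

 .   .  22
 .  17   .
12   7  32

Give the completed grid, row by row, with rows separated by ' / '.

Anti-diagonal is already complete: 22 + 17 + 12 = 51, so that is the magic constant.
The remaining cell in column 2 is (1,2) = 51 − 24 = 27.
The remaining cell in column 3 is (2,3) = 51 − 54 = -3.
Main diagonal must total 51; the given cells sum to 49, so (1,1) = 2.
Row 2 must total 51; the given cells sum to 14, so (2,1) = 37.

2 27 22 / 37 17 -3 / 12 7 32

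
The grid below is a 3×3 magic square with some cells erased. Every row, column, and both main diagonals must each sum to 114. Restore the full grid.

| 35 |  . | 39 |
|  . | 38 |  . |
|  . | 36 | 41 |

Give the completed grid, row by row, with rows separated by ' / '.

35 40 39 / 42 38 34 / 37 36 41

Row 1 must total 114; the given cells sum to 74, so (1,2) = 40.
From row 3, 114 − (36 + 41) gives (3,1) = 37.
Column 1 must total 114; the given cells sum to 72, so (2,1) = 42.
Column 3: 39 + 41 + ? = 114, so (2,3) = 34.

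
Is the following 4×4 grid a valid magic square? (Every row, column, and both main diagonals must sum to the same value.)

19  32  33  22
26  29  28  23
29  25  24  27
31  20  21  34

Row 1: 19 + 32 + 33 + 22 = 106.
Row 2: 26 + 29 + 28 + 23 = 106.
Row 3: 29 + 25 + 24 + 27 = 105.
Row 4: 31 + 20 + 21 + 34 = 106.
Column 1: 19 + 26 + 29 + 31 = 105.
Column 2: 32 + 29 + 25 + 20 = 106.
Column 3: 33 + 28 + 24 + 21 = 106.
Column 4: 22 + 23 + 27 + 34 = 106.
Main diagonal: 19 + 29 + 24 + 34 = 106.
Anti-diagonal: 22 + 28 + 25 + 31 = 106.

No — column 3 sums to 106 but row 3 sums to 105.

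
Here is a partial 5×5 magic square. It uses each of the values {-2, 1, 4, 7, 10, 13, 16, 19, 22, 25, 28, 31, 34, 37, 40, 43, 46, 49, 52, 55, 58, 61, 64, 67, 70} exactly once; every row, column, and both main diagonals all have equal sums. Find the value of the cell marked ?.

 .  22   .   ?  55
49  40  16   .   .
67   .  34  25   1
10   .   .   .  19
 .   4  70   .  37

The 25 entries sum to 850, so each line sums to 850/5 = 170.
The remaining cell in row 3 is (3,2) = 170 − 127 = 43.
Column 2: 22 + 40 + 43 + 4 + ? = 170, so (4,2) = 61.
Using column 5: 55 + 1 + 19 + 37 + ? → (2,5) = 170 − 112 = 58.
From row 2, 170 − (49 + 40 + 16 + 58) gives (2,4) = 7.
Anti-diagonal needs 170; the known cells sum to 157, so (5,1) = 13.
Row 5: 13 + 4 + 70 + 37 + ? = 170, so (5,4) = 46.
Column 1 must total 170; the given cells sum to 139, so (1,1) = 31.
From main diagonal, 170 − (31 + 40 + 34 + 37) gives (4,4) = 28.
Row 4 needs 170; the known cells sum to 118, so (4,3) = 52.
Using column 3: 16 + 34 + 52 + 70 + ? → (1,3) = 170 − 172 = -2.
Column 4 must total 170; the given cells sum to 106, so (1,4) = 64.

64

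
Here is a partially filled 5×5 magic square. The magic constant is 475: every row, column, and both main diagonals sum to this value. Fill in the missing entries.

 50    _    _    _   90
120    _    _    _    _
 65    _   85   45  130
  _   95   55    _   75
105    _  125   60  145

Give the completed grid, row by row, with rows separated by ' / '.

50 110 70 155 90 / 120 80 140 100 35 / 65 150 85 45 130 / 135 95 55 115 75 / 105 40 125 60 145

Row 3: 65 + 85 + 45 + 130 + ? = 475, so (3,2) = 150.
The remaining cell in row 5 is (5,2) = 475 − 435 = 40.
Column 1 needs 475; the known cells sum to 340, so (4,1) = 135.
Using column 5: 90 + 130 + 75 + 145 + ? → (2,5) = 475 − 440 = 35.
From anti-diagonal, 475 − (90 + 85 + 95 + 105) gives (2,4) = 100.
From row 4, 475 − (135 + 95 + 55 + 75) gives (4,4) = 115.
Using column 4: 100 + 45 + 115 + 60 + ? → (1,4) = 475 − 320 = 155.
Main diagonal: 50 + 85 + 115 + 145 + ? = 475, so (2,2) = 80.
From row 2, 475 − (120 + 80 + 100 + 35) gives (2,3) = 140.
Using column 2: 80 + 150 + 95 + 40 + ? → (1,2) = 475 − 365 = 110.
From column 3, 475 − (140 + 85 + 55 + 125) gives (1,3) = 70.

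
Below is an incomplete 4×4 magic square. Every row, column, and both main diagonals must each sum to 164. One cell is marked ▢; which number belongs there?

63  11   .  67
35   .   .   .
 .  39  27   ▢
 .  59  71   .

47

From row 1, 164 − (63 + 11 + 67) gives (1,3) = 23.
Column 2 must total 164; the given cells sum to 109, so (2,2) = 55.
Using column 3: 23 + 27 + 71 + ? → (2,3) = 164 − 121 = 43.
Using main diagonal: 63 + 55 + 27 + ? → (4,4) = 164 − 145 = 19.
Anti-diagonal needs 164; the known cells sum to 149, so (4,1) = 15.
Row 2 needs 164; the known cells sum to 133, so (2,4) = 31.
Column 1 needs 164; the known cells sum to 113, so (3,1) = 51.
Column 4 must total 164; the given cells sum to 117, so (3,4) = 47.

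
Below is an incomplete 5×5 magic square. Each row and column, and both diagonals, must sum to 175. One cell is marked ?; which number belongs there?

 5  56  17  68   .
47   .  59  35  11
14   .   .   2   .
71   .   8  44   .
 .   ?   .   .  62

Using row 1: 5 + 56 + 17 + 68 + ? → (1,5) = 175 − 146 = 29.
The remaining cell in row 2 is (2,2) = 175 − 152 = 23.
Using column 1: 5 + 47 + 14 + 71 + ? → (5,1) = 175 − 137 = 38.
The remaining cell in column 4 is (5,4) = 175 − 149 = 26.
Main diagonal needs 175; the known cells sum to 134, so (3,3) = 41.
Anti-diagonal: 29 + 35 + 41 + 38 + ? = 175, so (4,2) = 32.
Row 4: 71 + 32 + 8 + 44 + ? = 175, so (4,5) = 20.
Column 3: 17 + 59 + 41 + 8 + ? = 175, so (5,3) = 50.
Column 5 must total 175; the given cells sum to 122, so (3,5) = 53.
Row 3 must total 175; the given cells sum to 110, so (3,2) = 65.
Row 5: 38 + 50 + 26 + 62 + ? = 175, so (5,2) = -1.

-1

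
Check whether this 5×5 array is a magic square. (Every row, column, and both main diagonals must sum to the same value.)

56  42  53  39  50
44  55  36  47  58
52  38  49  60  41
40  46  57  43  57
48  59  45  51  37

Row 1: 56 + 42 + 53 + 39 + 50 = 240.
Row 2: 44 + 55 + 36 + 47 + 58 = 240.
Row 3: 52 + 38 + 49 + 60 + 41 = 240.
Row 4: 40 + 46 + 57 + 43 + 57 = 243.
Row 5: 48 + 59 + 45 + 51 + 37 = 240.
Column 1: 56 + 44 + 52 + 40 + 48 = 240.
Column 2: 42 + 55 + 38 + 46 + 59 = 240.
Column 3: 53 + 36 + 49 + 57 + 45 = 240.
Column 4: 39 + 47 + 60 + 43 + 51 = 240.
Column 5: 50 + 58 + 41 + 57 + 37 = 243.
Main diagonal: 56 + 55 + 49 + 43 + 37 = 240.
Anti-diagonal: 50 + 47 + 49 + 46 + 48 = 240.

No — column 2 sums to 240 but column 5 sums to 243.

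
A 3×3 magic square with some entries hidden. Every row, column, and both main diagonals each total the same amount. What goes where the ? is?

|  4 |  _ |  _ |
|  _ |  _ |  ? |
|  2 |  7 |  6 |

Row 3 is complete and sums to 15; that is the magic constant.
Column 1 must total 15; the given cells sum to 6, so (2,1) = 9.
Main diagonal must total 15; the given cells sum to 10, so (2,2) = 5.
Anti-diagonal needs 15; the known cells sum to 7, so (1,3) = 8.
From row 1, 15 − (4 + 8) gives (1,2) = 3.
Row 2 must total 15; the given cells sum to 14, so (2,3) = 1.

1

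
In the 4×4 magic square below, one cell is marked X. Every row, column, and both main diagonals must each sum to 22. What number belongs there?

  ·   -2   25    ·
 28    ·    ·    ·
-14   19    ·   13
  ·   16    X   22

-17

Row 3: -14 + 19 + 13 + ? = 22, so (3,3) = 4.
Using column 2: -2 + 19 + 16 + ? → (2,2) = 22 − 33 = -11.
Main diagonal needs 22; the known cells sum to 15, so (1,1) = 7.
From row 1, 22 − (7 + (-2) + 25) gives (1,4) = -8.
Column 1 needs 22; the known cells sum to 21, so (4,1) = 1.
Column 4 must total 22; the given cells sum to 27, so (2,4) = -5.
The remaining cell in anti-diagonal is (2,3) = 22 − 12 = 10.
Using row 4: 1 + 16 + 22 + ? → (4,3) = 22 − 39 = -17.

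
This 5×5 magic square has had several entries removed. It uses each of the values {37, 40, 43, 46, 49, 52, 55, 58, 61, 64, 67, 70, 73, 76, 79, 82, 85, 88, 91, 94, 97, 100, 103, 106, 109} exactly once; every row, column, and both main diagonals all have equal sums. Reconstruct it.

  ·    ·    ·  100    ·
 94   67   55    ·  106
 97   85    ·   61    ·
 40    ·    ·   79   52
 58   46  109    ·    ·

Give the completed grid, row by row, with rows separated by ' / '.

The 25 entries sum to 1825, so each line sums to 1825/5 = 365.
Row 2 needs 365; the known cells sum to 322, so (2,4) = 43.
The remaining cell in column 1 is (1,1) = 365 − 289 = 76.
Using column 4: 100 + 43 + 61 + 79 + ? → (5,4) = 365 − 283 = 82.
From row 5, 365 − (58 + 46 + 109 + 82) gives (5,5) = 70.
From main diagonal, 365 − (76 + 67 + 79 + 70) gives (3,3) = 73.
Row 3 needs 365; the known cells sum to 316, so (3,5) = 49.
Column 5 needs 365; the known cells sum to 277, so (1,5) = 88.
Anti-diagonal: 88 + 43 + 73 + 58 + ? = 365, so (4,2) = 103.
Row 4: 40 + 103 + 79 + 52 + ? = 365, so (4,3) = 91.
From column 2, 365 − (67 + 85 + 103 + 46) gives (1,2) = 64.
From column 3, 365 − (55 + 73 + 91 + 109) gives (1,3) = 37.

76 64 37 100 88 / 94 67 55 43 106 / 97 85 73 61 49 / 40 103 91 79 52 / 58 46 109 82 70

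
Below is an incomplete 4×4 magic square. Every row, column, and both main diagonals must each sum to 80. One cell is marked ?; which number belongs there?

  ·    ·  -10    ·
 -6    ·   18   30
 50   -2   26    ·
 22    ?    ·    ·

10

Row 2: -6 + 18 + 30 + ? = 80, so (2,2) = 38.
The remaining cell in row 3 is (3,4) = 80 − 74 = 6.
Column 1 needs 80; the known cells sum to 66, so (1,1) = 14.
Column 3: -10 + 18 + 26 + ? = 80, so (4,3) = 46.
Using main diagonal: 14 + 38 + 26 + ? → (4,4) = 80 − 78 = 2.
Anti-diagonal must total 80; the given cells sum to 38, so (1,4) = 42.
Row 1 needs 80; the known cells sum to 46, so (1,2) = 34.
From row 4, 80 − (22 + 46 + 2) gives (4,2) = 10.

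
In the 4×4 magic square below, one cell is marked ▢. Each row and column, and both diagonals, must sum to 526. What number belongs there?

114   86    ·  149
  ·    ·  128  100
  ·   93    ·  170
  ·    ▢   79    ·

From row 1, 526 − (114 + 86 + 149) gives (1,3) = 177.
Using column 3: 177 + 128 + 79 + ? → (3,3) = 526 − 384 = 142.
Column 4 needs 526; the known cells sum to 419, so (4,4) = 107.
Main diagonal needs 526; the known cells sum to 363, so (2,2) = 163.
Anti-diagonal must total 526; the given cells sum to 370, so (4,1) = 156.
From row 2, 526 − (163 + 128 + 100) gives (2,1) = 135.
Row 3: 93 + 142 + 170 + ? = 526, so (3,1) = 121.
Row 4 must total 526; the given cells sum to 342, so (4,2) = 184.

184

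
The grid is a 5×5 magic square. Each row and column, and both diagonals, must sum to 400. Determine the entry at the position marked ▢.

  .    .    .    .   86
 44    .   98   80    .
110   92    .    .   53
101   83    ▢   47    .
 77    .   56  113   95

65

The remaining cell in row 5 is (5,2) = 400 − 341 = 59.
Using column 1: 44 + 110 + 101 + 77 + ? → (1,1) = 400 − 332 = 68.
The remaining cell in anti-diagonal is (3,3) = 400 − 326 = 74.
Row 3 needs 400; the known cells sum to 329, so (3,4) = 71.
Column 4 must total 400; the given cells sum to 311, so (1,4) = 89.
From main diagonal, 400 − (68 + 74 + 47 + 95) gives (2,2) = 116.
From row 2, 400 − (44 + 116 + 98 + 80) gives (2,5) = 62.
Column 2 must total 400; the given cells sum to 350, so (1,2) = 50.
Column 5 must total 400; the given cells sum to 296, so (4,5) = 104.
Row 1 needs 400; the known cells sum to 293, so (1,3) = 107.
Using row 4: 101 + 83 + 47 + 104 + ? → (4,3) = 400 − 335 = 65.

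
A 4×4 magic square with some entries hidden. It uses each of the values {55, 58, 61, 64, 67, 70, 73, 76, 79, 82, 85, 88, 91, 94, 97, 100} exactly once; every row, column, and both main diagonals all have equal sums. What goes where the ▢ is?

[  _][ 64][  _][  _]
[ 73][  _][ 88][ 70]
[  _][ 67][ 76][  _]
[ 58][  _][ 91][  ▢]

The 16 entries sum to 1240, so each line sums to 1240/4 = 310.
Row 2 must total 310; the given cells sum to 231, so (2,2) = 79.
Using column 2: 64 + 79 + 67 + ? → (4,2) = 310 − 210 = 100.
Column 3: 88 + 76 + 91 + ? = 310, so (1,3) = 55.
The remaining cell in anti-diagonal is (1,4) = 310 − 213 = 97.
Row 1 needs 310; the known cells sum to 216, so (1,1) = 94.
Row 4: 58 + 100 + 91 + ? = 310, so (4,4) = 61.

61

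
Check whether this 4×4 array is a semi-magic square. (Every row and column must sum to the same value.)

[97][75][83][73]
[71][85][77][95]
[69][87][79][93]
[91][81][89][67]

Yes

Row 1: 97 + 75 + 83 + 73 = 328.
Row 2: 71 + 85 + 77 + 95 = 328.
Row 3: 69 + 87 + 79 + 93 = 328.
Row 4: 91 + 81 + 89 + 67 = 328.
Column 1: 97 + 71 + 69 + 91 = 328.
Column 2: 75 + 85 + 87 + 81 = 328.
Column 3: 83 + 77 + 79 + 89 = 328.
Column 4: 73 + 95 + 93 + 67 = 328.
All lines sum to 328.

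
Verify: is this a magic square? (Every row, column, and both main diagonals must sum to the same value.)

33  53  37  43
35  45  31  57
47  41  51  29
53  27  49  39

No — anti-diagonal sums to 168 but row 1 sums to 166.

Row 1: 33 + 53 + 37 + 43 = 166.
Row 2: 35 + 45 + 31 + 57 = 168.
Row 3: 47 + 41 + 51 + 29 = 168.
Row 4: 53 + 27 + 49 + 39 = 168.
Column 1: 33 + 35 + 47 + 53 = 168.
Column 2: 53 + 45 + 41 + 27 = 166.
Column 3: 37 + 31 + 51 + 49 = 168.
Column 4: 43 + 57 + 29 + 39 = 168.
Main diagonal: 33 + 45 + 51 + 39 = 168.
Anti-diagonal: 43 + 31 + 41 + 53 = 168.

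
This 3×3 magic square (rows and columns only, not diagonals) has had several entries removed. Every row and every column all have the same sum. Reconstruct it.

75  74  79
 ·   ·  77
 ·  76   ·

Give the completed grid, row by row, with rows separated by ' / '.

75 74 79 / 73 78 77 / 80 76 72

Row 1 is already complete: 75 + 74 + 79 = 228, so that is the magic constant.
Using column 2: 74 + 76 + ? → (2,2) = 228 − 150 = 78.
Column 3 must total 228; the given cells sum to 156, so (3,3) = 72.
Row 2: 78 + 77 + ? = 228, so (2,1) = 73.
Using row 3: 76 + 72 + ? → (3,1) = 228 − 148 = 80.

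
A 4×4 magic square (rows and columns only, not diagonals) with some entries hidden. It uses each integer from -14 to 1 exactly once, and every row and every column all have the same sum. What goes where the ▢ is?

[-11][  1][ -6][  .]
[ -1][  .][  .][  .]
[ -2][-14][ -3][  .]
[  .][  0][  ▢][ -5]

-9

The entries are -14 through 1, which sum to -104, so each line sums to -104/4 = -26.
Row 1 needs -26; the known cells sum to -16, so (1,4) = -10.
Row 3 needs -26; the known cells sum to -19, so (3,4) = -7.
Column 1 needs -26; the known cells sum to -14, so (4,1) = -12.
Using column 2: 1 + (-14) + 0 + ? → (2,2) = -26 − (-13) = -13.
The remaining cell in column 4 is (2,4) = -26 − (-22) = -4.
Row 2 needs -26; the known cells sum to -18, so (2,3) = -8.
Row 4 must total -26; the given cells sum to -17, so (4,3) = -9.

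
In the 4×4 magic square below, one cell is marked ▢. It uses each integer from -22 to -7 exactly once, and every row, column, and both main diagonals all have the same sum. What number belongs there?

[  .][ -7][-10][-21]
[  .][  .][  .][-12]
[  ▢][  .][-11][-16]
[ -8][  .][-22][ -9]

-17

The entries are -22 through -7, which sum to -232, so each line sums to -232/4 = -58.
Row 1 needs -58; the known cells sum to -38, so (1,1) = -20.
Using row 4: -8 + (-22) + (-9) + ? → (4,2) = -58 − (-39) = -19.
From column 3, -58 − (-10 + (-11) + (-22)) gives (2,3) = -15.
From main diagonal, -58 − (-20 + (-11) + (-9)) gives (2,2) = -18.
The remaining cell in anti-diagonal is (3,2) = -58 − (-44) = -14.
Row 2: -18 + (-15) + (-12) + ? = -58, so (2,1) = -13.
Using row 3: -14 + (-11) + (-16) + ? → (3,1) = -58 − (-41) = -17.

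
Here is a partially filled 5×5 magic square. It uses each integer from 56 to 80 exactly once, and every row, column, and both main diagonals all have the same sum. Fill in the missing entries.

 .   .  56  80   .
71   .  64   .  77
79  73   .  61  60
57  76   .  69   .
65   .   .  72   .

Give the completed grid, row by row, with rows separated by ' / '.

The entries are 56 through 80, which sum to 1700, so each line sums to 1700/5 = 340.
From row 3, 340 − (79 + 73 + 61 + 60) gives (3,3) = 67.
Column 1: 71 + 79 + 57 + 65 + ? = 340, so (1,1) = 68.
Column 4 needs 340; the known cells sum to 282, so (2,4) = 58.
From anti-diagonal, 340 − (58 + 67 + 76 + 65) gives (1,5) = 74.
Row 1 must total 340; the given cells sum to 278, so (1,2) = 62.
Using row 2: 71 + 64 + 58 + 77 + ? → (2,2) = 340 − 270 = 70.
Column 2 needs 340; the known cells sum to 281, so (5,2) = 59.
The remaining cell in main diagonal is (5,5) = 340 − 274 = 66.
The remaining cell in row 5 is (5,3) = 340 − 262 = 78.
Column 3: 56 + 64 + 67 + 78 + ? = 340, so (4,3) = 75.
The remaining cell in column 5 is (4,5) = 340 − 277 = 63.

68 62 56 80 74 / 71 70 64 58 77 / 79 73 67 61 60 / 57 76 75 69 63 / 65 59 78 72 66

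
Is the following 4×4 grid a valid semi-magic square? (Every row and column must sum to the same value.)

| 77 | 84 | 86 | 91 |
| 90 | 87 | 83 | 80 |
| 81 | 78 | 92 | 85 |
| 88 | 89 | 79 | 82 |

Row 1: 77 + 84 + 86 + 91 = 338.
Row 2: 90 + 87 + 83 + 80 = 340.
Row 3: 81 + 78 + 92 + 85 = 336.
Row 4: 88 + 89 + 79 + 82 = 338.
Column 1: 77 + 90 + 81 + 88 = 336.
Column 2: 84 + 87 + 78 + 89 = 338.
Column 3: 86 + 83 + 92 + 79 = 340.
Column 4: 91 + 80 + 85 + 82 = 338.

No — column 4 sums to 338 but column 1 sums to 336.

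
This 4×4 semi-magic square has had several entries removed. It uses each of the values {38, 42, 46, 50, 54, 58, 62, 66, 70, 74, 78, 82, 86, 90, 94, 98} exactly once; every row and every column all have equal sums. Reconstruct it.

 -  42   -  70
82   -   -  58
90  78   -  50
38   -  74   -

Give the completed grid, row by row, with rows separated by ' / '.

The 16 entries sum to 1088, so each line sums to 1088/4 = 272.
Row 3 must total 272; the given cells sum to 218, so (3,3) = 54.
From column 1, 272 − (82 + 90 + 38) gives (1,1) = 62.
Column 4 must total 272; the given cells sum to 178, so (4,4) = 94.
Row 1 needs 272; the known cells sum to 174, so (1,3) = 98.
Using row 4: 38 + 74 + 94 + ? → (4,2) = 272 − 206 = 66.
Using column 2: 42 + 78 + 66 + ? → (2,2) = 272 − 186 = 86.
Using column 3: 98 + 54 + 74 + ? → (2,3) = 272 − 226 = 46.

62 42 98 70 / 82 86 46 58 / 90 78 54 50 / 38 66 74 94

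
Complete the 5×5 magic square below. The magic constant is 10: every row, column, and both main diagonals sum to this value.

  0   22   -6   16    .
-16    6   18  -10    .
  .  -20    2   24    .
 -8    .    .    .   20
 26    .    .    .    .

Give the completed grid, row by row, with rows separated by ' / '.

0 22 -6 16 -22 / -16 6 18 -10 12 / 8 -20 2 24 -4 / -8 14 -14 -2 20 / 26 -12 10 -18 4

Row 1: 0 + 22 + (-6) + 16 + ? = 10, so (1,5) = -22.
The remaining cell in row 2 is (2,5) = 10 − (-2) = 12.
Column 1 needs 10; the known cells sum to 2, so (3,1) = 8.
The remaining cell in anti-diagonal is (4,2) = 10 − (-4) = 14.
From row 3, 10 − (8 + (-20) + 2 + 24) gives (3,5) = -4.
Column 2 needs 10; the known cells sum to 22, so (5,2) = -12.
Column 5 needs 10; the known cells sum to 6, so (5,5) = 4.
Main diagonal: 0 + 6 + 2 + 4 + ? = 10, so (4,4) = -2.
Row 4: -8 + 14 + (-2) + 20 + ? = 10, so (4,3) = -14.
Column 3: -6 + 18 + 2 + (-14) + ? = 10, so (5,3) = 10.
Column 4: 16 + (-10) + 24 + (-2) + ? = 10, so (5,4) = -18.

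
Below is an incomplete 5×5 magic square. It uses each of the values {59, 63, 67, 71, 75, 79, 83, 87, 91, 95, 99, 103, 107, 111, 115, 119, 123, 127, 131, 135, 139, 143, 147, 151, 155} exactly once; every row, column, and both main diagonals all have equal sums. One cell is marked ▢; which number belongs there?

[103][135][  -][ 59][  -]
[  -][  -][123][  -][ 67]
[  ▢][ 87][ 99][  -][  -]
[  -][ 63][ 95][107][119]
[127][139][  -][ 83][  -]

75

The 25 entries sum to 2675, so each line sums to 2675/5 = 535.
The remaining cell in row 4 is (4,1) = 535 − 384 = 151.
Column 2 must total 535; the given cells sum to 424, so (2,2) = 111.
Main diagonal needs 535; the known cells sum to 420, so (5,5) = 115.
Row 5: 127 + 139 + 83 + 115 + ? = 535, so (5,3) = 71.
Using column 3: 123 + 99 + 95 + 71 + ? → (1,3) = 535 − 388 = 147.
Row 1: 103 + 135 + 147 + 59 + ? = 535, so (1,5) = 91.
From column 5, 535 − (91 + 67 + 119 + 115) gives (3,5) = 143.
Anti-diagonal must total 535; the given cells sum to 380, so (2,4) = 155.
Row 2 must total 535; the given cells sum to 456, so (2,1) = 79.
The remaining cell in column 1 is (3,1) = 535 − 460 = 75.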